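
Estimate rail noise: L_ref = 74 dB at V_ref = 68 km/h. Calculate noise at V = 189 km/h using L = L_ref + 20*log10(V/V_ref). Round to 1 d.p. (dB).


V/V_ref = 189 / 68 = 2.779412
log10(2.779412) = 0.443953
20 * 0.443953 = 8.8791
L = 74 + 8.8791 = 82.9 dB

82.9


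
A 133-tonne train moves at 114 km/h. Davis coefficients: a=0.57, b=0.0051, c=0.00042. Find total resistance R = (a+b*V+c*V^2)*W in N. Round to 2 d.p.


b*V = 0.0051 * 114 = 0.5814
c*V^2 = 0.00042 * 12996 = 5.45832
R_per_t = 0.57 + 0.5814 + 5.45832 = 6.60972 N/t
R_total = 6.60972 * 133 = 879.09 N

879.09


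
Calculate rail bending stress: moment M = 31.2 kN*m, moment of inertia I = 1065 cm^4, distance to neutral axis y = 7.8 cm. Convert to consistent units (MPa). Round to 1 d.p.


Convert units:
M = 31.2 kN*m = 31200000 N*mm
y = 7.8 cm = 78 mm
I = 1065 cm^4 = 10650000 mm^4
sigma = 31200000 * 78 / 10650000
sigma = 228.5 MPa

228.5


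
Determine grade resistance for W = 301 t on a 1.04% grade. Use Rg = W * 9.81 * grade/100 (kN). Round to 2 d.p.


Rg = W * 9.81 * grade / 100
Rg = 301 * 9.81 * 1.04 / 100
Rg = 2952.81 * 0.0104
Rg = 30.71 kN

30.71


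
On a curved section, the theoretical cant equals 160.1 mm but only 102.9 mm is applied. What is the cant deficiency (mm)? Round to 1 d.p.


Cant deficiency = equilibrium cant - actual cant
CD = 160.1 - 102.9
CD = 57.2 mm

57.2


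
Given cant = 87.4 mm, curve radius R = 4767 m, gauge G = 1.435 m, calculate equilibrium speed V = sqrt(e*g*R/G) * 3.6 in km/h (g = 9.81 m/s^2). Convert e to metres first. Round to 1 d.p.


Convert cant: e = 87.4 mm = 0.0874 m
V_ms = sqrt(0.0874 * 9.81 * 4767 / 1.435)
V_ms = sqrt(2848.221044) = 53.3687 m/s
V = 53.3687 * 3.6 = 192.1 km/h

192.1


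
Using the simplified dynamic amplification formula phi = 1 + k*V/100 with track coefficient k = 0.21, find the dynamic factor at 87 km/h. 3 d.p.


phi = 1 + k * V / 100
phi = 1 + 0.21 * 87 / 100
phi = 1 + 0.1827
phi = 1.183

1.183


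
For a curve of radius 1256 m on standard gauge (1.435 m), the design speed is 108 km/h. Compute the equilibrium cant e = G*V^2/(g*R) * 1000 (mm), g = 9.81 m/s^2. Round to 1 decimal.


Convert speed: V = 108 / 3.6 = 30.0 m/s
Apply formula: e = 1.435 * 30.0^2 / (9.81 * 1256)
e = 1.435 * 900.0 / 12321.36
e = 0.104818 m = 104.8 mm

104.8


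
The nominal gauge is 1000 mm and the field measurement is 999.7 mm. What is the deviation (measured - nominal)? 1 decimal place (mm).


Deviation = measured - nominal
Deviation = 999.7 - 1000
Deviation = -0.3 mm

-0.3


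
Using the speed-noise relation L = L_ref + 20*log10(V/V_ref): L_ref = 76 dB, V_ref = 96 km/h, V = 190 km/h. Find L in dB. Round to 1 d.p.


V/V_ref = 190 / 96 = 1.979167
log10(1.979167) = 0.296482
20 * 0.296482 = 5.9296
L = 76 + 5.9296 = 81.9 dB

81.9


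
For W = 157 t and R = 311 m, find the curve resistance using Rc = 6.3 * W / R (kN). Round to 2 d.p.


Rc = 6.3 * W / R
Rc = 6.3 * 157 / 311
Rc = 989.1 / 311
Rc = 3.18 kN

3.18


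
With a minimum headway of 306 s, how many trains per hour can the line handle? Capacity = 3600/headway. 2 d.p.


Capacity = 3600 / headway
Capacity = 3600 / 306
Capacity = 11.76 trains/hour

11.76


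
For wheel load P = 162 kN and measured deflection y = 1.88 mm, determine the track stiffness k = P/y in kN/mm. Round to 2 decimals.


Track stiffness k = P / y
k = 162 / 1.88
k = 86.17 kN/mm

86.17


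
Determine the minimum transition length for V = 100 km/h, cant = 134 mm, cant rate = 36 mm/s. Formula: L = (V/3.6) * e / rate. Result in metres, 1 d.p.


Convert speed: V = 100 / 3.6 = 27.7778 m/s
L = 27.7778 * 134 / 36
L = 3722.2222 / 36
L = 103.4 m

103.4


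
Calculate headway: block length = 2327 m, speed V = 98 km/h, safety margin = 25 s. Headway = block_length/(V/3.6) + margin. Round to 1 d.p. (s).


V = 98 / 3.6 = 27.2222 m/s
Block traversal time = 2327 / 27.2222 = 85.4816 s
Headway = 85.4816 + 25
Headway = 110.5 s

110.5


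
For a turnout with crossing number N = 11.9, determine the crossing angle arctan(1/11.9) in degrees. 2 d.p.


1/N = 1/11.9 = 0.084034
angle = arctan(0.084034) = 0.083837 rad
angle = 0.083837 * 180/pi = 4.80 degrees

4.80


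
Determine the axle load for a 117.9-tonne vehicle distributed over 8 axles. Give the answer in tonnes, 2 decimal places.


Load per axle = total weight / number of axles
Load = 117.9 / 8
Load = 14.74 tonnes

14.74


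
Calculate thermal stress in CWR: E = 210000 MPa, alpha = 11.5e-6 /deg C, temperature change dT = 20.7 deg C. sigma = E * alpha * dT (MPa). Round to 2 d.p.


sigma = E * alpha * dT
sigma = 210000 * 11.5e-6 * 20.7
sigma = 2.415 * 20.7
sigma = 49.99 MPa

49.99


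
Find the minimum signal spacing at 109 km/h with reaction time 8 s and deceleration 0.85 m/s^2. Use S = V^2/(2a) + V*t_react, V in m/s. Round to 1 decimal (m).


V = 109 / 3.6 = 30.2778 m/s
Braking distance = 30.2778^2 / (2*0.85) = 539.2611 m
Sighting distance = 30.2778 * 8 = 242.2222 m
S = 539.2611 + 242.2222 = 781.5 m

781.5


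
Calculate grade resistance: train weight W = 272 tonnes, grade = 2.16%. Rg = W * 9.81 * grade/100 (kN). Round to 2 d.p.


Rg = W * 9.81 * grade / 100
Rg = 272 * 9.81 * 2.16 / 100
Rg = 2668.32 * 0.0216
Rg = 57.64 kN

57.64


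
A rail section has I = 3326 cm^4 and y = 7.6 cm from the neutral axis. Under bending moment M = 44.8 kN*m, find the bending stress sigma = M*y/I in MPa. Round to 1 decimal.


Convert units:
M = 44.8 kN*m = 44800000 N*mm
y = 7.6 cm = 76 mm
I = 3326 cm^4 = 33260000 mm^4
sigma = 44800000 * 76 / 33260000
sigma = 102.4 MPa

102.4


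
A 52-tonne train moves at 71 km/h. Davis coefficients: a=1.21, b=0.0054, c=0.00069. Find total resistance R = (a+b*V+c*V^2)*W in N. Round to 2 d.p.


b*V = 0.0054 * 71 = 0.3834
c*V^2 = 0.00069 * 5041 = 3.47829
R_per_t = 1.21 + 0.3834 + 3.47829 = 5.07169 N/t
R_total = 5.07169 * 52 = 263.73 N

263.73


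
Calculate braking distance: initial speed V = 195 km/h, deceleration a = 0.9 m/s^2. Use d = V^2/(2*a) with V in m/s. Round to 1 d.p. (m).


Convert speed: V = 195 / 3.6 = 54.1667 m/s
V^2 = 2934.0278
d = 2934.0278 / (2 * 0.9)
d = 2934.0278 / 1.8
d = 1630.0 m

1630.0


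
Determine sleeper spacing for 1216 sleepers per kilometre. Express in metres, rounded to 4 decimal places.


Spacing = 1000 m / number of sleepers
Spacing = 1000 / 1216
Spacing = 0.8224 m

0.8224


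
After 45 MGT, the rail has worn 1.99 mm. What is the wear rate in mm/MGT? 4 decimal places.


Wear rate = total wear / cumulative tonnage
Rate = 1.99 / 45
Rate = 0.0442 mm/MGT

0.0442


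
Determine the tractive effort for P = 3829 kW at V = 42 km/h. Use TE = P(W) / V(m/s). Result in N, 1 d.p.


Convert: P = 3829 kW = 3829000 W
V = 42 / 3.6 = 11.6667 m/s
TE = 3829000 / 11.6667
TE = 328200.0 N

328200.0


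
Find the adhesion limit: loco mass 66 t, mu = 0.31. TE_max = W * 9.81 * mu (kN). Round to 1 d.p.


TE_max = W * g * mu
TE_max = 66 * 9.81 * 0.31
TE_max = 647.46 * 0.31
TE_max = 200.7 kN

200.7


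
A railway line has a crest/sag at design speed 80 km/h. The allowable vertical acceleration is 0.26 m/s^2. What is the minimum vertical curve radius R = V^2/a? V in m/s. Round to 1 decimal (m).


Convert speed: V = 80 / 3.6 = 22.2222 m/s
V^2 = 493.8272 m^2/s^2
R_v = 493.8272 / 0.26
R_v = 1899.3 m

1899.3


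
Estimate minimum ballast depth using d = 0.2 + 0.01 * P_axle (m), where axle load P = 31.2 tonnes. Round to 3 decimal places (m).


d = 0.2 + 0.01 * 31.2
d = 0.2 + 0.312
d = 0.512 m

0.512


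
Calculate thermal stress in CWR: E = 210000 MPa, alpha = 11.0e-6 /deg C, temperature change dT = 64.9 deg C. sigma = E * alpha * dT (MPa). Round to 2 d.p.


sigma = E * alpha * dT
sigma = 210000 * 11.0e-6 * 64.9
sigma = 2.31 * 64.9
sigma = 149.92 MPa

149.92


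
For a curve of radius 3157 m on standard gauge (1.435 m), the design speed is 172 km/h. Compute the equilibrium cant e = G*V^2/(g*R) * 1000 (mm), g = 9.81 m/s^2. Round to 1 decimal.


Convert speed: V = 172 / 3.6 = 47.7778 m/s
Apply formula: e = 1.435 * 47.7778^2 / (9.81 * 3157)
e = 1.435 * 2282.716 / 30970.17
e = 0.105769 m = 105.8 mm

105.8


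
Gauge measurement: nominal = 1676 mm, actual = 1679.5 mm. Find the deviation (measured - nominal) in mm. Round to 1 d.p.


Deviation = measured - nominal
Deviation = 1679.5 - 1676
Deviation = 3.5 mm

3.5


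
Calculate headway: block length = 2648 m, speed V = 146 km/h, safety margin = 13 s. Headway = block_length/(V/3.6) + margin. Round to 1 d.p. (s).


V = 146 / 3.6 = 40.5556 m/s
Block traversal time = 2648 / 40.5556 = 65.2932 s
Headway = 65.2932 + 13
Headway = 78.3 s

78.3


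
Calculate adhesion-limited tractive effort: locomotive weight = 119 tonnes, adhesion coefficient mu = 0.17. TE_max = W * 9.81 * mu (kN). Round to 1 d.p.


TE_max = W * g * mu
TE_max = 119 * 9.81 * 0.17
TE_max = 1167.39 * 0.17
TE_max = 198.5 kN

198.5


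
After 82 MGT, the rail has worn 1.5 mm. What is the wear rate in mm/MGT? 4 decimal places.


Wear rate = total wear / cumulative tonnage
Rate = 1.5 / 82
Rate = 0.0183 mm/MGT

0.0183


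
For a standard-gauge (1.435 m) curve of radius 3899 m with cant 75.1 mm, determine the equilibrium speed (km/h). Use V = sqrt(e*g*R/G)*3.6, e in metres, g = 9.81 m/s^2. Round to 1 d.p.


Convert cant: e = 75.1 mm = 0.0751 m
V_ms = sqrt(0.0751 * 9.81 * 3899 / 1.435)
V_ms = sqrt(2001.752034) = 44.7409 m/s
V = 44.7409 * 3.6 = 161.1 km/h

161.1


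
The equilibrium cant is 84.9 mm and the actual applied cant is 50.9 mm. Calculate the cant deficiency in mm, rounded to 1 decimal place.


Cant deficiency = equilibrium cant - actual cant
CD = 84.9 - 50.9
CD = 34.0 mm

34.0


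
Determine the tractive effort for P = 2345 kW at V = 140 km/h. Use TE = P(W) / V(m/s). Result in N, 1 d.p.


Convert: P = 2345 kW = 2345000 W
V = 140 / 3.6 = 38.8889 m/s
TE = 2345000 / 38.8889
TE = 60300.0 N

60300.0


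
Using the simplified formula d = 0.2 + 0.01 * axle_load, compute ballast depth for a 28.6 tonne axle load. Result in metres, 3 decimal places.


d = 0.2 + 0.01 * 28.6
d = 0.2 + 0.286
d = 0.486 m

0.486


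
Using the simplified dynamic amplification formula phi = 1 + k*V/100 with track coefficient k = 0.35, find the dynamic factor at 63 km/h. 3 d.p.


phi = 1 + k * V / 100
phi = 1 + 0.35 * 63 / 100
phi = 1 + 0.2205
phi = 1.221

1.221


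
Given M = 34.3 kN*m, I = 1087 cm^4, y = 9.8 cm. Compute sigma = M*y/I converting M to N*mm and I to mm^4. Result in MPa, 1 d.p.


Convert units:
M = 34.3 kN*m = 34300000 N*mm
y = 9.8 cm = 98 mm
I = 1087 cm^4 = 10870000 mm^4
sigma = 34300000 * 98 / 10870000
sigma = 309.2 MPa

309.2


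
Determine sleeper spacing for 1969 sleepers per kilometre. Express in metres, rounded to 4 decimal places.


Spacing = 1000 m / number of sleepers
Spacing = 1000 / 1969
Spacing = 0.5079 m

0.5079


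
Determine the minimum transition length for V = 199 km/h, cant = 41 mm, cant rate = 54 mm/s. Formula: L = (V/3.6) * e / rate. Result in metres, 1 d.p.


Convert speed: V = 199 / 3.6 = 55.2778 m/s
L = 55.2778 * 41 / 54
L = 2266.3889 / 54
L = 42.0 m

42.0


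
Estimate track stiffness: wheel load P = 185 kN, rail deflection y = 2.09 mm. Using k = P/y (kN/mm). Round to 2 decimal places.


Track stiffness k = P / y
k = 185 / 2.09
k = 88.52 kN/mm

88.52


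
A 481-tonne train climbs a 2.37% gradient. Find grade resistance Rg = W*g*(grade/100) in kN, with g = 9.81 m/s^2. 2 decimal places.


Rg = W * 9.81 * grade / 100
Rg = 481 * 9.81 * 2.37 / 100
Rg = 4718.61 * 0.0237
Rg = 111.83 kN

111.83


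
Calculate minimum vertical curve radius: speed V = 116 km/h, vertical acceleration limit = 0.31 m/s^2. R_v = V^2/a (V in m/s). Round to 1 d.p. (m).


Convert speed: V = 116 / 3.6 = 32.2222 m/s
V^2 = 1038.2716 m^2/s^2
R_v = 1038.2716 / 0.31
R_v = 3349.3 m

3349.3


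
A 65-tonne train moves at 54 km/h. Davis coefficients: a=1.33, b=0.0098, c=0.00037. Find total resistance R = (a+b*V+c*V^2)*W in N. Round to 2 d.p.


b*V = 0.0098 * 54 = 0.5292
c*V^2 = 0.00037 * 2916 = 1.07892
R_per_t = 1.33 + 0.5292 + 1.07892 = 2.93812 N/t
R_total = 2.93812 * 65 = 190.98 N

190.98


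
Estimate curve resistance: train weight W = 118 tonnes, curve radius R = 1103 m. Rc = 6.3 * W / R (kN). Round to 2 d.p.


Rc = 6.3 * W / R
Rc = 6.3 * 118 / 1103
Rc = 743.4 / 1103
Rc = 0.67 kN

0.67


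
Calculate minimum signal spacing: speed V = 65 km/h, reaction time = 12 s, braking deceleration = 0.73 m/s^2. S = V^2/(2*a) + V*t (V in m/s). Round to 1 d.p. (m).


V = 65 / 3.6 = 18.0556 m/s
Braking distance = 18.0556^2 / (2*0.73) = 223.2898 m
Sighting distance = 18.0556 * 12 = 216.6667 m
S = 223.2898 + 216.6667 = 440.0 m

440.0


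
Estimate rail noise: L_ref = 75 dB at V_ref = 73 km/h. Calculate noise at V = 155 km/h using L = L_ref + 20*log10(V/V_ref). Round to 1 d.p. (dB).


V/V_ref = 155 / 73 = 2.123288
log10(2.123288) = 0.327009
20 * 0.327009 = 6.5402
L = 75 + 6.5402 = 81.5 dB

81.5


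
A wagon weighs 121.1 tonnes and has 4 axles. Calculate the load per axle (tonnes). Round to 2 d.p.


Load per axle = total weight / number of axles
Load = 121.1 / 4
Load = 30.28 tonnes

30.28


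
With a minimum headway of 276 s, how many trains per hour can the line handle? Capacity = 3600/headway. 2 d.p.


Capacity = 3600 / headway
Capacity = 3600 / 276
Capacity = 13.04 trains/hour

13.04


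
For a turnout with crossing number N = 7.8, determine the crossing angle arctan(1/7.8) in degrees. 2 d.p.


1/N = 1/7.8 = 0.128205
angle = arctan(0.128205) = 0.12751 rad
angle = 0.12751 * 180/pi = 7.31 degrees

7.31


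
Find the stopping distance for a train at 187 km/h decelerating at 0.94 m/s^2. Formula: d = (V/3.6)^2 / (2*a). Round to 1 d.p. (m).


Convert speed: V = 187 / 3.6 = 51.9444 m/s
V^2 = 2698.2253
d = 2698.2253 / (2 * 0.94)
d = 2698.2253 / 1.88
d = 1435.2 m

1435.2


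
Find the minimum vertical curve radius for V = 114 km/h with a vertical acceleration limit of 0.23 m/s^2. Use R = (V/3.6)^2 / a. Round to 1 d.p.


Convert speed: V = 114 / 3.6 = 31.6667 m/s
V^2 = 1002.7778 m^2/s^2
R_v = 1002.7778 / 0.23
R_v = 4359.9 m

4359.9


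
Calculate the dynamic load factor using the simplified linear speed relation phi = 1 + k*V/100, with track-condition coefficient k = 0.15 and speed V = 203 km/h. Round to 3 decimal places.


phi = 1 + k * V / 100
phi = 1 + 0.15 * 203 / 100
phi = 1 + 0.3045
phi = 1.305

1.305


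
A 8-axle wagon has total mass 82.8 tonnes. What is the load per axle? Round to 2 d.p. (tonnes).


Load per axle = total weight / number of axles
Load = 82.8 / 8
Load = 10.35 tonnes

10.35


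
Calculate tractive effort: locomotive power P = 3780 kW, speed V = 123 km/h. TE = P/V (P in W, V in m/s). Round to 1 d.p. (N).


Convert: P = 3780 kW = 3780000 W
V = 123 / 3.6 = 34.1667 m/s
TE = 3780000 / 34.1667
TE = 110634.1 N

110634.1


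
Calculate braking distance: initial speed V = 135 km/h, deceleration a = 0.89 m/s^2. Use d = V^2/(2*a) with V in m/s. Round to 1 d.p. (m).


Convert speed: V = 135 / 3.6 = 37.5 m/s
V^2 = 1406.25
d = 1406.25 / (2 * 0.89)
d = 1406.25 / 1.78
d = 790.0 m

790.0


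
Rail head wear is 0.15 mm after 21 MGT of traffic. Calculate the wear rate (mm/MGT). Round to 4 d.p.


Wear rate = total wear / cumulative tonnage
Rate = 0.15 / 21
Rate = 0.0071 mm/MGT

0.0071


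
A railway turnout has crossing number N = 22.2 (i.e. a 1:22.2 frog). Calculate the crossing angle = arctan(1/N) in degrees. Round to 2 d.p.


1/N = 1/22.2 = 0.045045
angle = arctan(0.045045) = 0.045015 rad
angle = 0.045015 * 180/pi = 2.58 degrees

2.58


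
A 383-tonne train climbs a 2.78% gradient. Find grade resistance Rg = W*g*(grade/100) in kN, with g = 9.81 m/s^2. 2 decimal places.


Rg = W * 9.81 * grade / 100
Rg = 383 * 9.81 * 2.78 / 100
Rg = 3757.23 * 0.0278
Rg = 104.45 kN

104.45


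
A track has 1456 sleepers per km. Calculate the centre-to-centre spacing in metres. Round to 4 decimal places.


Spacing = 1000 m / number of sleepers
Spacing = 1000 / 1456
Spacing = 0.6868 m

0.6868


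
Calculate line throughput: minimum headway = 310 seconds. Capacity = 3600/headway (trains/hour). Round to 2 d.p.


Capacity = 3600 / headway
Capacity = 3600 / 310
Capacity = 11.61 trains/hour

11.61


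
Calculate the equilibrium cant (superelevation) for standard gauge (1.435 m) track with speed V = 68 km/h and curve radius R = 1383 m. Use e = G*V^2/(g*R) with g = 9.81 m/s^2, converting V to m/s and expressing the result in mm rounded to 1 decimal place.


Convert speed: V = 68 / 3.6 = 18.8889 m/s
Apply formula: e = 1.435 * 18.8889^2 / (9.81 * 1383)
e = 1.435 * 356.7901 / 13567.23
e = 0.037738 m = 37.7 mm

37.7


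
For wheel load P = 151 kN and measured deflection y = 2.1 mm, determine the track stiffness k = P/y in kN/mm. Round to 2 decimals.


Track stiffness k = P / y
k = 151 / 2.1
k = 71.90 kN/mm

71.90


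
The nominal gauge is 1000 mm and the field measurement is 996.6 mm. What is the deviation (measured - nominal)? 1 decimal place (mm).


Deviation = measured - nominal
Deviation = 996.6 - 1000
Deviation = -3.4 mm

-3.4


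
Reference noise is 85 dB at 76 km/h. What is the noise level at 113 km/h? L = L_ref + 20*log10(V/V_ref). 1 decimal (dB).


V/V_ref = 113 / 76 = 1.486842
log10(1.486842) = 0.172265
20 * 0.172265 = 3.4453
L = 85 + 3.4453 = 88.4 dB

88.4


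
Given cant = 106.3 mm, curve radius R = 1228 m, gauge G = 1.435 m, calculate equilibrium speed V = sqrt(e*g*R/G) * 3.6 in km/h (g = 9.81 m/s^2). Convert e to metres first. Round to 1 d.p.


Convert cant: e = 106.3 mm = 0.1063 m
V_ms = sqrt(0.1063 * 9.81 * 1228 / 1.435)
V_ms = sqrt(892.377759) = 29.8727 m/s
V = 29.8727 * 3.6 = 107.5 km/h

107.5


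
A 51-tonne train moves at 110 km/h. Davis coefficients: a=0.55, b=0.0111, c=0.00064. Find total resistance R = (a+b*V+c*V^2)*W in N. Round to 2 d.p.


b*V = 0.0111 * 110 = 1.221
c*V^2 = 0.00064 * 12100 = 7.744
R_per_t = 0.55 + 1.221 + 7.744 = 9.515 N/t
R_total = 9.515 * 51 = 485.27 N

485.27


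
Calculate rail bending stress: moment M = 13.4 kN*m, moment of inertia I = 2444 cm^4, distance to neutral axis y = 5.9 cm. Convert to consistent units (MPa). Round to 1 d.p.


Convert units:
M = 13.4 kN*m = 13400000 N*mm
y = 5.9 cm = 59 mm
I = 2444 cm^4 = 24440000 mm^4
sigma = 13400000 * 59 / 24440000
sigma = 32.3 MPa

32.3


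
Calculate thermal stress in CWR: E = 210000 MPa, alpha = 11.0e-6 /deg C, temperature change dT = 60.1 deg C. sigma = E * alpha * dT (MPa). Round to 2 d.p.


sigma = E * alpha * dT
sigma = 210000 * 11.0e-6 * 60.1
sigma = 2.31 * 60.1
sigma = 138.83 MPa

138.83


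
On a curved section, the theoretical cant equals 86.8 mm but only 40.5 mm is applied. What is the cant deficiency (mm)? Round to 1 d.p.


Cant deficiency = equilibrium cant - actual cant
CD = 86.8 - 40.5
CD = 46.3 mm

46.3


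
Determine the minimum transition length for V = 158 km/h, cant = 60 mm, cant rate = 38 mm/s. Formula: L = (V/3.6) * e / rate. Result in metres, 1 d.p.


Convert speed: V = 158 / 3.6 = 43.8889 m/s
L = 43.8889 * 60 / 38
L = 2633.3333 / 38
L = 69.3 m

69.3


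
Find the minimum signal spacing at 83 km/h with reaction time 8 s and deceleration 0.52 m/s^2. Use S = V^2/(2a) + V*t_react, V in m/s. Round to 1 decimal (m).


V = 83 / 3.6 = 23.0556 m/s
Braking distance = 23.0556^2 / (2*0.52) = 511.1141 m
Sighting distance = 23.0556 * 8 = 184.4444 m
S = 511.1141 + 184.4444 = 695.6 m

695.6


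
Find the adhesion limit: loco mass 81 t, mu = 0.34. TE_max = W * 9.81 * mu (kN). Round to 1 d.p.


TE_max = W * g * mu
TE_max = 81 * 9.81 * 0.34
TE_max = 794.61 * 0.34
TE_max = 270.2 kN

270.2


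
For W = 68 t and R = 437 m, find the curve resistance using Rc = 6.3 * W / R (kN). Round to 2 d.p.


Rc = 6.3 * W / R
Rc = 6.3 * 68 / 437
Rc = 428.4 / 437
Rc = 0.98 kN

0.98


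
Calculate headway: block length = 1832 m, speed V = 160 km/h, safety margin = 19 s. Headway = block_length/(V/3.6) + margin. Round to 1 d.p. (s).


V = 160 / 3.6 = 44.4444 m/s
Block traversal time = 1832 / 44.4444 = 41.22 s
Headway = 41.22 + 19
Headway = 60.2 s

60.2


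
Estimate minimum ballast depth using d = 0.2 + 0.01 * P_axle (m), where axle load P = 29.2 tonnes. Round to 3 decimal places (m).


d = 0.2 + 0.01 * 29.2
d = 0.2 + 0.292
d = 0.492 m

0.492


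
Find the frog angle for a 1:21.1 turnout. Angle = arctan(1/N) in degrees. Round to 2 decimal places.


1/N = 1/21.1 = 0.047393
angle = arctan(0.047393) = 0.047358 rad
angle = 0.047358 * 180/pi = 2.71 degrees

2.71


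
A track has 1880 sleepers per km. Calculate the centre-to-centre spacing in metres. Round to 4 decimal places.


Spacing = 1000 m / number of sleepers
Spacing = 1000 / 1880
Spacing = 0.5319 m

0.5319


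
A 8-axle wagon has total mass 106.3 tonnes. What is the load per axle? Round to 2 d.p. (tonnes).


Load per axle = total weight / number of axles
Load = 106.3 / 8
Load = 13.29 tonnes

13.29


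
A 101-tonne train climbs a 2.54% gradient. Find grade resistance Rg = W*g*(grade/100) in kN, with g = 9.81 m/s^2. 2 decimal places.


Rg = W * 9.81 * grade / 100
Rg = 101 * 9.81 * 2.54 / 100
Rg = 990.81 * 0.0254
Rg = 25.17 kN

25.17


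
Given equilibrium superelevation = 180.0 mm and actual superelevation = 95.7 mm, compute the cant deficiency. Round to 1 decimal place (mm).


Cant deficiency = equilibrium cant - actual cant
CD = 180.0 - 95.7
CD = 84.3 mm

84.3


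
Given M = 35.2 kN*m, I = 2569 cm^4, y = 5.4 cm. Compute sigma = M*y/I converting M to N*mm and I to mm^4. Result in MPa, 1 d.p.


Convert units:
M = 35.2 kN*m = 35200000 N*mm
y = 5.4 cm = 54 mm
I = 2569 cm^4 = 25690000 mm^4
sigma = 35200000 * 54 / 25690000
sigma = 74.0 MPa

74.0


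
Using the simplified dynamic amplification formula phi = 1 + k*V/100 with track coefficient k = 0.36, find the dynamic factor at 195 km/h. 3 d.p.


phi = 1 + k * V / 100
phi = 1 + 0.36 * 195 / 100
phi = 1 + 0.702
phi = 1.702

1.702


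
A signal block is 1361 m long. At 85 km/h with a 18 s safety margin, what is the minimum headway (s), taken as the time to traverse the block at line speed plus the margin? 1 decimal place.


V = 85 / 3.6 = 23.6111 m/s
Block traversal time = 1361 / 23.6111 = 57.6424 s
Headway = 57.6424 + 18
Headway = 75.6 s

75.6


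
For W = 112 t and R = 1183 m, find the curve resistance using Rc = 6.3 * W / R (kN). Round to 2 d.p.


Rc = 6.3 * W / R
Rc = 6.3 * 112 / 1183
Rc = 705.6 / 1183
Rc = 0.60 kN

0.60


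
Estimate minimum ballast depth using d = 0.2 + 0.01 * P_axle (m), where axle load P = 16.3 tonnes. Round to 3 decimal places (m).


d = 0.2 + 0.01 * 16.3
d = 0.2 + 0.163
d = 0.363 m

0.363


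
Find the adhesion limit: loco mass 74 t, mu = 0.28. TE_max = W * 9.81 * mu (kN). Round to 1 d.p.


TE_max = W * g * mu
TE_max = 74 * 9.81 * 0.28
TE_max = 725.94 * 0.28
TE_max = 203.3 kN

203.3


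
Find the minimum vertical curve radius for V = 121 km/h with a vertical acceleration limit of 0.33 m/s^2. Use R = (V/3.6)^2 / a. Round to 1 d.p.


Convert speed: V = 121 / 3.6 = 33.6111 m/s
V^2 = 1129.7068 m^2/s^2
R_v = 1129.7068 / 0.33
R_v = 3423.4 m

3423.4


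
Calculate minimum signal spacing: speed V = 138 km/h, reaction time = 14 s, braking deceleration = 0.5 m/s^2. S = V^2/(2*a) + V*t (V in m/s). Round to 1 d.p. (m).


V = 138 / 3.6 = 38.3333 m/s
Braking distance = 38.3333^2 / (2*0.5) = 1469.4444 m
Sighting distance = 38.3333 * 14 = 536.6667 m
S = 1469.4444 + 536.6667 = 2006.1 m

2006.1


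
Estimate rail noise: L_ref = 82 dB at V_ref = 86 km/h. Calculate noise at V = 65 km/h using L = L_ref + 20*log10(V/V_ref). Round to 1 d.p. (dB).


V/V_ref = 65 / 86 = 0.755814
log10(0.755814) = -0.121585
20 * -0.121585 = -2.4317
L = 82 + -2.4317 = 79.6 dB

79.6


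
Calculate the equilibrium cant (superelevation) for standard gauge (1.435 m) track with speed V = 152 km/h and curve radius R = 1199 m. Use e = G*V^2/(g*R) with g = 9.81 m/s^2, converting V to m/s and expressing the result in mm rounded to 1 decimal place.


Convert speed: V = 152 / 3.6 = 42.2222 m/s
Apply formula: e = 1.435 * 42.2222^2 / (9.81 * 1199)
e = 1.435 * 1782.716 / 11762.19
e = 0.217493 m = 217.5 mm

217.5


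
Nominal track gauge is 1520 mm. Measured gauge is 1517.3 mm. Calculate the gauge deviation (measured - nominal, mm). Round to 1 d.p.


Deviation = measured - nominal
Deviation = 1517.3 - 1520
Deviation = -2.7 mm

-2.7


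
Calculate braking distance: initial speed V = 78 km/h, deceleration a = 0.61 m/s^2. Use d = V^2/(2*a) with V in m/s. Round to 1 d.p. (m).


Convert speed: V = 78 / 3.6 = 21.6667 m/s
V^2 = 469.4444
d = 469.4444 / (2 * 0.61)
d = 469.4444 / 1.22
d = 384.8 m

384.8


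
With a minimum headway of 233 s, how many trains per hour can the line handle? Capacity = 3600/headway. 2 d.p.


Capacity = 3600 / headway
Capacity = 3600 / 233
Capacity = 15.45 trains/hour

15.45


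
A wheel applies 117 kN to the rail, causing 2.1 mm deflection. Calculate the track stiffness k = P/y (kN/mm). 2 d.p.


Track stiffness k = P / y
k = 117 / 2.1
k = 55.71 kN/mm

55.71


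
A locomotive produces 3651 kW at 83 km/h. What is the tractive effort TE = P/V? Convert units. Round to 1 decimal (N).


Convert: P = 3651 kW = 3651000 W
V = 83 / 3.6 = 23.0556 m/s
TE = 3651000 / 23.0556
TE = 158356.6 N

158356.6


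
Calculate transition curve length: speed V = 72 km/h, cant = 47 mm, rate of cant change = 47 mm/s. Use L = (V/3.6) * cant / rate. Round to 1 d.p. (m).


Convert speed: V = 72 / 3.6 = 20.0 m/s
L = 20.0 * 47 / 47
L = 940.0 / 47
L = 20.0 m

20.0


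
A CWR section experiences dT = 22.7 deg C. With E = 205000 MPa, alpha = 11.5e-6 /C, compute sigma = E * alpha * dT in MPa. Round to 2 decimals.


sigma = E * alpha * dT
sigma = 205000 * 11.5e-6 * 22.7
sigma = 2.3575 * 22.7
sigma = 53.52 MPa

53.52


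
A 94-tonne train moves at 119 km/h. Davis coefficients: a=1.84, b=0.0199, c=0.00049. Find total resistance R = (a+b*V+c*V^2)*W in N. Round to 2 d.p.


b*V = 0.0199 * 119 = 2.3681
c*V^2 = 0.00049 * 14161 = 6.93889
R_per_t = 1.84 + 2.3681 + 6.93889 = 11.14699 N/t
R_total = 11.14699 * 94 = 1047.82 N

1047.82


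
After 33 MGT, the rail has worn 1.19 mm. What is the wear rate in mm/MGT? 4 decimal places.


Wear rate = total wear / cumulative tonnage
Rate = 1.19 / 33
Rate = 0.0361 mm/MGT

0.0361


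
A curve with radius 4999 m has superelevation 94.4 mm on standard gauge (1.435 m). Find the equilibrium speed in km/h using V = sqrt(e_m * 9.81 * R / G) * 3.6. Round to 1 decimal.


Convert cant: e = 94.4 mm = 0.0944 m
V_ms = sqrt(0.0944 * 9.81 * 4999 / 1.435)
V_ms = sqrt(3226.058492) = 56.7984 m/s
V = 56.7984 * 3.6 = 204.5 km/h

204.5


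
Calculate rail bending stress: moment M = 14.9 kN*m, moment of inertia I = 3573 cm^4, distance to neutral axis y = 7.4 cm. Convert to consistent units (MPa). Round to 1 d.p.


Convert units:
M = 14.9 kN*m = 14900000 N*mm
y = 7.4 cm = 74 mm
I = 3573 cm^4 = 35730000 mm^4
sigma = 14900000 * 74 / 35730000
sigma = 30.9 MPa

30.9


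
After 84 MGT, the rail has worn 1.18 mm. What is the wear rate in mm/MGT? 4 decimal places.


Wear rate = total wear / cumulative tonnage
Rate = 1.18 / 84
Rate = 0.0140 mm/MGT

0.0140


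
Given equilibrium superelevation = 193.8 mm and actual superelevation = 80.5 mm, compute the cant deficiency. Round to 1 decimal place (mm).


Cant deficiency = equilibrium cant - actual cant
CD = 193.8 - 80.5
CD = 113.3 mm

113.3


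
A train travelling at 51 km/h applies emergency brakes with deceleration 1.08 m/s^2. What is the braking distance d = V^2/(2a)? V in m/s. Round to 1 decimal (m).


Convert speed: V = 51 / 3.6 = 14.1667 m/s
V^2 = 200.6944
d = 200.6944 / (2 * 1.08)
d = 200.6944 / 2.16
d = 92.9 m

92.9


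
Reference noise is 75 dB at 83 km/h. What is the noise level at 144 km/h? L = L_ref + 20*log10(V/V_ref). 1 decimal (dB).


V/V_ref = 144 / 83 = 1.73494
log10(1.73494) = 0.239284
20 * 0.239284 = 4.7857
L = 75 + 4.7857 = 79.8 dB

79.8


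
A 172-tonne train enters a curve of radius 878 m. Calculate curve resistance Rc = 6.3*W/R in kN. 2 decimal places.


Rc = 6.3 * W / R
Rc = 6.3 * 172 / 878
Rc = 1083.6 / 878
Rc = 1.23 kN

1.23


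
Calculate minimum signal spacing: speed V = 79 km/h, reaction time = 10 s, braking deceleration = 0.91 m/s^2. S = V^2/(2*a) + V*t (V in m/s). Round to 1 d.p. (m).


V = 79 / 3.6 = 21.9444 m/s
Braking distance = 21.9444^2 / (2*0.91) = 264.5927 m
Sighting distance = 21.9444 * 10 = 219.4444 m
S = 264.5927 + 219.4444 = 484.0 m

484.0


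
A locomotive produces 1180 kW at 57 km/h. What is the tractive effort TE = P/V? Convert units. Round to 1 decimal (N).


Convert: P = 1180 kW = 1180000 W
V = 57 / 3.6 = 15.8333 m/s
TE = 1180000 / 15.8333
TE = 74526.3 N

74526.3


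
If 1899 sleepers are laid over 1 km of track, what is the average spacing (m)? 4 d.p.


Spacing = 1000 m / number of sleepers
Spacing = 1000 / 1899
Spacing = 0.5266 m

0.5266


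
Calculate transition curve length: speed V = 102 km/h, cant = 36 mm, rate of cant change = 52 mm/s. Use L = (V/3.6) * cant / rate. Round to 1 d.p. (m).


Convert speed: V = 102 / 3.6 = 28.3333 m/s
L = 28.3333 * 36 / 52
L = 1020.0 / 52
L = 19.6 m

19.6


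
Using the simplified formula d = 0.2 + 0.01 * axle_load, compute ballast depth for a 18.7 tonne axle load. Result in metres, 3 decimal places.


d = 0.2 + 0.01 * 18.7
d = 0.2 + 0.187
d = 0.387 m

0.387


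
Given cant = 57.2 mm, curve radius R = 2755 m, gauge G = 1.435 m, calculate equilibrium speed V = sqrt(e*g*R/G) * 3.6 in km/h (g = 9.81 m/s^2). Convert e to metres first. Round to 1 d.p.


Convert cant: e = 57.2 mm = 0.0572 m
V_ms = sqrt(0.0572 * 9.81 * 2755 / 1.435)
V_ms = sqrt(1077.295233) = 32.8222 m/s
V = 32.8222 * 3.6 = 118.2 km/h

118.2


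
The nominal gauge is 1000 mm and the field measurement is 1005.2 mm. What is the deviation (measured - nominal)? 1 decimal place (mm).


Deviation = measured - nominal
Deviation = 1005.2 - 1000
Deviation = 5.2 mm

5.2


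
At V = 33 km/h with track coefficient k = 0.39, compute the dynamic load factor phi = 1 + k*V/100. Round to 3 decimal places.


phi = 1 + k * V / 100
phi = 1 + 0.39 * 33 / 100
phi = 1 + 0.1287
phi = 1.129

1.129


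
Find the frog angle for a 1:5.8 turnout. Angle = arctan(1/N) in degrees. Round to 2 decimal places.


1/N = 1/5.8 = 0.172414
angle = arctan(0.172414) = 0.170735 rad
angle = 0.170735 * 180/pi = 9.78 degrees

9.78


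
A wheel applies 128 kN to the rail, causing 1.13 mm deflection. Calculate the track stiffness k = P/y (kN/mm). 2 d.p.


Track stiffness k = P / y
k = 128 / 1.13
k = 113.27 kN/mm

113.27


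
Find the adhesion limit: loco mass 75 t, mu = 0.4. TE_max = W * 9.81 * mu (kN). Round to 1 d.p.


TE_max = W * g * mu
TE_max = 75 * 9.81 * 0.4
TE_max = 735.75 * 0.4
TE_max = 294.3 kN

294.3


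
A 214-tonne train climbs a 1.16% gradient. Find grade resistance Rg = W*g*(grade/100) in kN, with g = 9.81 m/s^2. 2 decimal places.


Rg = W * 9.81 * grade / 100
Rg = 214 * 9.81 * 1.16 / 100
Rg = 2099.34 * 0.0116
Rg = 24.35 kN

24.35


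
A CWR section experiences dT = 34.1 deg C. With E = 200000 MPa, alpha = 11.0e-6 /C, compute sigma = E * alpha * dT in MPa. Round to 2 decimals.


sigma = E * alpha * dT
sigma = 200000 * 11.0e-6 * 34.1
sigma = 2.2 * 34.1
sigma = 75.02 MPa

75.02


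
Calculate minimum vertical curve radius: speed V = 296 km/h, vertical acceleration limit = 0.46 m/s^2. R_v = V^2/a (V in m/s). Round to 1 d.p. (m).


Convert speed: V = 296 / 3.6 = 82.2222 m/s
V^2 = 6760.4938 m^2/s^2
R_v = 6760.4938 / 0.46
R_v = 14696.7 m

14696.7


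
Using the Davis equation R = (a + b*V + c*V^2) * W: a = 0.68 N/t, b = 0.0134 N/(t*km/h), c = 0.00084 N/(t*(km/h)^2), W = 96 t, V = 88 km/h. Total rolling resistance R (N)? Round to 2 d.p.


b*V = 0.0134 * 88 = 1.1792
c*V^2 = 0.00084 * 7744 = 6.50496
R_per_t = 0.68 + 1.1792 + 6.50496 = 8.36416 N/t
R_total = 8.36416 * 96 = 802.96 N

802.96


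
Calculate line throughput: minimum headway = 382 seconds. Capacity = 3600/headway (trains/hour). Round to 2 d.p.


Capacity = 3600 / headway
Capacity = 3600 / 382
Capacity = 9.42 trains/hour

9.42


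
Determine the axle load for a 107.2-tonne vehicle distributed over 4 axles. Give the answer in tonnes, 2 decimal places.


Load per axle = total weight / number of axles
Load = 107.2 / 4
Load = 26.80 tonnes

26.80


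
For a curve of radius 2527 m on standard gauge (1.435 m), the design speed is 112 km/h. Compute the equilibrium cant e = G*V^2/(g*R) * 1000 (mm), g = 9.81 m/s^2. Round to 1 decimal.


Convert speed: V = 112 / 3.6 = 31.1111 m/s
Apply formula: e = 1.435 * 31.1111^2 / (9.81 * 2527)
e = 1.435 * 967.9012 / 24789.87
e = 0.056028 m = 56.0 mm

56.0


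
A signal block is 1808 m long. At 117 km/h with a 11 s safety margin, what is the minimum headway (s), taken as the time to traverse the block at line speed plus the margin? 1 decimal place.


V = 117 / 3.6 = 32.5 m/s
Block traversal time = 1808 / 32.5 = 55.6308 s
Headway = 55.6308 + 11
Headway = 66.6 s

66.6


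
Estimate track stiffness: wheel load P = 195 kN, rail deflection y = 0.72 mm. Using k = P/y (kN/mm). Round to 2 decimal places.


Track stiffness k = P / y
k = 195 / 0.72
k = 270.83 kN/mm

270.83


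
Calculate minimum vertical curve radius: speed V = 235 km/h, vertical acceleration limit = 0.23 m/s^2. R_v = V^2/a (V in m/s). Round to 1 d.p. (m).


Convert speed: V = 235 / 3.6 = 65.2778 m/s
V^2 = 4261.1883 m^2/s^2
R_v = 4261.1883 / 0.23
R_v = 18526.9 m

18526.9


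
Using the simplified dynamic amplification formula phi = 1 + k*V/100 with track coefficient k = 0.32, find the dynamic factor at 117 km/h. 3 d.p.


phi = 1 + k * V / 100
phi = 1 + 0.32 * 117 / 100
phi = 1 + 0.3744
phi = 1.374

1.374


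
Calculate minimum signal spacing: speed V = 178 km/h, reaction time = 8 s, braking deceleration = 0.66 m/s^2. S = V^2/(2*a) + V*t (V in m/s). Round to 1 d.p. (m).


V = 178 / 3.6 = 49.4444 m/s
Braking distance = 49.4444^2 / (2*0.66) = 1852.0857 m
Sighting distance = 49.4444 * 8 = 395.5556 m
S = 1852.0857 + 395.5556 = 2247.6 m

2247.6


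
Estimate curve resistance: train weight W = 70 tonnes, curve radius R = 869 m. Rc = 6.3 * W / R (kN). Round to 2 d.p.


Rc = 6.3 * W / R
Rc = 6.3 * 70 / 869
Rc = 441.0 / 869
Rc = 0.51 kN

0.51


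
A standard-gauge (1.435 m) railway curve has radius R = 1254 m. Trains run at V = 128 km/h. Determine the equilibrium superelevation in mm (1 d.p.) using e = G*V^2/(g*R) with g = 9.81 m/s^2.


Convert speed: V = 128 / 3.6 = 35.5556 m/s
Apply formula: e = 1.435 * 35.5556^2 / (9.81 * 1254)
e = 1.435 * 1264.1975 / 12301.74
e = 0.147469 m = 147.5 mm

147.5


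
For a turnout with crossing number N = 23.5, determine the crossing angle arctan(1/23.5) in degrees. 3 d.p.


1/N = 1/23.5 = 0.042553
angle = arctan(0.042553) = 0.042528 rad
angle = 0.042528 * 180/pi = 2.437 degrees

2.437


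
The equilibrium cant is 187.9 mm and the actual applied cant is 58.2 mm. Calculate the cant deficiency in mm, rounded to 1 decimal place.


Cant deficiency = equilibrium cant - actual cant
CD = 187.9 - 58.2
CD = 129.7 mm

129.7


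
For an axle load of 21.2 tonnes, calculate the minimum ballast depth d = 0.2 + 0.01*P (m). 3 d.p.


d = 0.2 + 0.01 * 21.2
d = 0.2 + 0.212
d = 0.412 m

0.412


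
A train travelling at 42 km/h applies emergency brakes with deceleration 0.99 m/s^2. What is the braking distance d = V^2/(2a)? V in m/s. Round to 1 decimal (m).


Convert speed: V = 42 / 3.6 = 11.6667 m/s
V^2 = 136.1111
d = 136.1111 / (2 * 0.99)
d = 136.1111 / 1.98
d = 68.7 m

68.7


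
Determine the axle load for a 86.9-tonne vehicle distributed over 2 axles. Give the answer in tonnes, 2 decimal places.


Load per axle = total weight / number of axles
Load = 86.9 / 2
Load = 43.45 tonnes

43.45


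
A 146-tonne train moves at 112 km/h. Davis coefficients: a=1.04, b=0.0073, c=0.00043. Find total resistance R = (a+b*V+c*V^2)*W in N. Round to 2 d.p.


b*V = 0.0073 * 112 = 0.8176
c*V^2 = 0.00043 * 12544 = 5.39392
R_per_t = 1.04 + 0.8176 + 5.39392 = 7.25152 N/t
R_total = 7.25152 * 146 = 1058.72 N

1058.72


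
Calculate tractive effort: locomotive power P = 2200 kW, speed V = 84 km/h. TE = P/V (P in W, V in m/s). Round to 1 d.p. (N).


Convert: P = 2200 kW = 2200000 W
V = 84 / 3.6 = 23.3333 m/s
TE = 2200000 / 23.3333
TE = 94285.7 N

94285.7


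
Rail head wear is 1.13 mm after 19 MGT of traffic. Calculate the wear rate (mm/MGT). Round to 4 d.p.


Wear rate = total wear / cumulative tonnage
Rate = 1.13 / 19
Rate = 0.0595 mm/MGT

0.0595


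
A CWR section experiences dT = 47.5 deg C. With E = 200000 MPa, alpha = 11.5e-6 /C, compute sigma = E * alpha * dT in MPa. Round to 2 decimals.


sigma = E * alpha * dT
sigma = 200000 * 11.5e-6 * 47.5
sigma = 2.3 * 47.5
sigma = 109.25 MPa

109.25


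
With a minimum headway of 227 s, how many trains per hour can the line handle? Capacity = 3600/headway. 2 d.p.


Capacity = 3600 / headway
Capacity = 3600 / 227
Capacity = 15.86 trains/hour

15.86


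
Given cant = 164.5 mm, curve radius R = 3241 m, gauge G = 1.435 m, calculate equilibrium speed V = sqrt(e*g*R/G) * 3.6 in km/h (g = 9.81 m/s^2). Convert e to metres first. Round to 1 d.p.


Convert cant: e = 164.5 mm = 0.1645 m
V_ms = sqrt(0.1645 * 9.81 * 3241 / 1.435)
V_ms = sqrt(3644.702122) = 60.3714 m/s
V = 60.3714 * 3.6 = 217.3 km/h

217.3


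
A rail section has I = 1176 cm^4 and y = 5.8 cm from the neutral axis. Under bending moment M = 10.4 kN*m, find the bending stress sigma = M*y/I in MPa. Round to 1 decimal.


Convert units:
M = 10.4 kN*m = 10400000 N*mm
y = 5.8 cm = 58 mm
I = 1176 cm^4 = 11760000 mm^4
sigma = 10400000 * 58 / 11760000
sigma = 51.3 MPa

51.3


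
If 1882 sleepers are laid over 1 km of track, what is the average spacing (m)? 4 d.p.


Spacing = 1000 m / number of sleepers
Spacing = 1000 / 1882
Spacing = 0.5313 m

0.5313


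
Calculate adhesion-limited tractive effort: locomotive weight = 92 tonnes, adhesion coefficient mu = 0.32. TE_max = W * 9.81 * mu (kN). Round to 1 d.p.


TE_max = W * g * mu
TE_max = 92 * 9.81 * 0.32
TE_max = 902.52 * 0.32
TE_max = 288.8 kN

288.8


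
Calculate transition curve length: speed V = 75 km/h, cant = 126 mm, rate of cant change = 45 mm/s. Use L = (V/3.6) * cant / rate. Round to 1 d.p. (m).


Convert speed: V = 75 / 3.6 = 20.8333 m/s
L = 20.8333 * 126 / 45
L = 2625.0 / 45
L = 58.3 m

58.3


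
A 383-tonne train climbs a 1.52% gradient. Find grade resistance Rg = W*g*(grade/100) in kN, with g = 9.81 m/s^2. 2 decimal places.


Rg = W * 9.81 * grade / 100
Rg = 383 * 9.81 * 1.52 / 100
Rg = 3757.23 * 0.0152
Rg = 57.11 kN

57.11


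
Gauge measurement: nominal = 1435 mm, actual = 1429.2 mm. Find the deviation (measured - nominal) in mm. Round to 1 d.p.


Deviation = measured - nominal
Deviation = 1429.2 - 1435
Deviation = -5.8 mm

-5.8


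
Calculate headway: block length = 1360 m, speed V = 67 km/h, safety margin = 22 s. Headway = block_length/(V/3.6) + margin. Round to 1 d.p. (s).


V = 67 / 3.6 = 18.6111 m/s
Block traversal time = 1360 / 18.6111 = 73.0746 s
Headway = 73.0746 + 22
Headway = 95.1 s

95.1


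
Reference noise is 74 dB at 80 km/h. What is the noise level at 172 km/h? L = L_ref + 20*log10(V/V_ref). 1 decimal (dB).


V/V_ref = 172 / 80 = 2.15
log10(2.15) = 0.332438
20 * 0.332438 = 6.6488
L = 74 + 6.6488 = 80.6 dB

80.6


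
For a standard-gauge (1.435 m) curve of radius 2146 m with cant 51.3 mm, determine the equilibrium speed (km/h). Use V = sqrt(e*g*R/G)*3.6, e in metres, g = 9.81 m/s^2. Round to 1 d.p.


Convert cant: e = 51.3 mm = 0.0513 m
V_ms = sqrt(0.0513 * 9.81 * 2146 / 1.435)
V_ms = sqrt(752.599957) = 27.4336 m/s
V = 27.4336 * 3.6 = 98.8 km/h

98.8
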